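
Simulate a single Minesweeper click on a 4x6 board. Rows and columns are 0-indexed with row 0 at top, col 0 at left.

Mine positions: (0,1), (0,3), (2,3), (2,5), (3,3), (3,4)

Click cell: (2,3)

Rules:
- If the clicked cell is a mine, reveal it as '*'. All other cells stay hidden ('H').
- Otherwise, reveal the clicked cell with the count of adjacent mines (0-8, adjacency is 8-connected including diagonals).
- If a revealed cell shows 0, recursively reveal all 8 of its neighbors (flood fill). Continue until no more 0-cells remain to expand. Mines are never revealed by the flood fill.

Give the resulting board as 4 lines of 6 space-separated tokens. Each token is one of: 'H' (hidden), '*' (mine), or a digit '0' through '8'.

H H H H H H
H H H H H H
H H H * H H
H H H H H H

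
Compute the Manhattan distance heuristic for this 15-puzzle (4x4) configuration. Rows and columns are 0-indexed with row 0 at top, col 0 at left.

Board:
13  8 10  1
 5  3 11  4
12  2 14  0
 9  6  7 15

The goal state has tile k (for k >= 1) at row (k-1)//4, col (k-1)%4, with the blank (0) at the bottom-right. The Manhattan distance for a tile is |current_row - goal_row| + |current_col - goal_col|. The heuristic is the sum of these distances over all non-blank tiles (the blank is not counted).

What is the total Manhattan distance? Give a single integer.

Answer: 29

Derivation:
Tile 13: (0,0)->(3,0) = 3
Tile 8: (0,1)->(1,3) = 3
Tile 10: (0,2)->(2,1) = 3
Tile 1: (0,3)->(0,0) = 3
Tile 5: (1,0)->(1,0) = 0
Tile 3: (1,1)->(0,2) = 2
Tile 11: (1,2)->(2,2) = 1
Tile 4: (1,3)->(0,3) = 1
Tile 12: (2,0)->(2,3) = 3
Tile 2: (2,1)->(0,1) = 2
Tile 14: (2,2)->(3,1) = 2
Tile 9: (3,0)->(2,0) = 1
Tile 6: (3,1)->(1,1) = 2
Tile 7: (3,2)->(1,2) = 2
Tile 15: (3,3)->(3,2) = 1
Sum: 3 + 3 + 3 + 3 + 0 + 2 + 1 + 1 + 3 + 2 + 2 + 1 + 2 + 2 + 1 = 29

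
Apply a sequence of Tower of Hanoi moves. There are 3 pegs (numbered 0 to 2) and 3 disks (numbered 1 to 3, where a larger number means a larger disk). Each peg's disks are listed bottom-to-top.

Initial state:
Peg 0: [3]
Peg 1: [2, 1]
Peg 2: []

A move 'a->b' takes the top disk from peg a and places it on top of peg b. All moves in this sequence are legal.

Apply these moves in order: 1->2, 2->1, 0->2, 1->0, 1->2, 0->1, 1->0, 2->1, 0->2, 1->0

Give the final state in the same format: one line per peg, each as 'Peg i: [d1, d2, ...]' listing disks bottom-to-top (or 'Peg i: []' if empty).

Answer: Peg 0: [2]
Peg 1: []
Peg 2: [3, 1]

Derivation:
After move 1 (1->2):
Peg 0: [3]
Peg 1: [2]
Peg 2: [1]

After move 2 (2->1):
Peg 0: [3]
Peg 1: [2, 1]
Peg 2: []

After move 3 (0->2):
Peg 0: []
Peg 1: [2, 1]
Peg 2: [3]

After move 4 (1->0):
Peg 0: [1]
Peg 1: [2]
Peg 2: [3]

After move 5 (1->2):
Peg 0: [1]
Peg 1: []
Peg 2: [3, 2]

After move 6 (0->1):
Peg 0: []
Peg 1: [1]
Peg 2: [3, 2]

After move 7 (1->0):
Peg 0: [1]
Peg 1: []
Peg 2: [3, 2]

After move 8 (2->1):
Peg 0: [1]
Peg 1: [2]
Peg 2: [3]

After move 9 (0->2):
Peg 0: []
Peg 1: [2]
Peg 2: [3, 1]

After move 10 (1->0):
Peg 0: [2]
Peg 1: []
Peg 2: [3, 1]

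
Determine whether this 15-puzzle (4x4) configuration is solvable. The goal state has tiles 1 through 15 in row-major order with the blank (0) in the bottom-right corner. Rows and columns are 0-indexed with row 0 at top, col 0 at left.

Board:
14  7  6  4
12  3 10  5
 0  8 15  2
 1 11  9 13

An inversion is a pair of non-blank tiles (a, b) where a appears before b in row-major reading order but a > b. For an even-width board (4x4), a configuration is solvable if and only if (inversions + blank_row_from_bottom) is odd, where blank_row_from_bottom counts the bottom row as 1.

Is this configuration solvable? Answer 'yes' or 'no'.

Answer: yes

Derivation:
Inversions: 53
Blank is in row 2 (0-indexed from top), which is row 2 counting from the bottom (bottom = 1).
53 + 2 = 55, which is odd, so the puzzle is solvable.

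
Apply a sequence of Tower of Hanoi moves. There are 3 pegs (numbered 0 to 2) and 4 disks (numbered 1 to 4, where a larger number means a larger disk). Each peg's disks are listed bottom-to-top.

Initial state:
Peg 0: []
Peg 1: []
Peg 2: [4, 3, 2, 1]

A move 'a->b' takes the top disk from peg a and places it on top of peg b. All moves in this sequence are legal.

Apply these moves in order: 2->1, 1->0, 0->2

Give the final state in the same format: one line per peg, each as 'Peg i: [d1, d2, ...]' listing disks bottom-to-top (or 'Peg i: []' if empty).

Answer: Peg 0: []
Peg 1: []
Peg 2: [4, 3, 2, 1]

Derivation:
After move 1 (2->1):
Peg 0: []
Peg 1: [1]
Peg 2: [4, 3, 2]

After move 2 (1->0):
Peg 0: [1]
Peg 1: []
Peg 2: [4, 3, 2]

After move 3 (0->2):
Peg 0: []
Peg 1: []
Peg 2: [4, 3, 2, 1]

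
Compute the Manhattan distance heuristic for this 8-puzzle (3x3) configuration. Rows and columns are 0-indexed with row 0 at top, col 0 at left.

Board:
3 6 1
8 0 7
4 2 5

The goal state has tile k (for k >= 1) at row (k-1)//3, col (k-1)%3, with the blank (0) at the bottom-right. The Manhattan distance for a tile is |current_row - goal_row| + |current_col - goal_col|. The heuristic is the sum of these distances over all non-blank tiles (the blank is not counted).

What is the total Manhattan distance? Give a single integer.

Tile 3: (0,0)->(0,2) = 2
Tile 6: (0,1)->(1,2) = 2
Tile 1: (0,2)->(0,0) = 2
Tile 8: (1,0)->(2,1) = 2
Tile 7: (1,2)->(2,0) = 3
Tile 4: (2,0)->(1,0) = 1
Tile 2: (2,1)->(0,1) = 2
Tile 5: (2,2)->(1,1) = 2
Sum: 2 + 2 + 2 + 2 + 3 + 1 + 2 + 2 = 16

Answer: 16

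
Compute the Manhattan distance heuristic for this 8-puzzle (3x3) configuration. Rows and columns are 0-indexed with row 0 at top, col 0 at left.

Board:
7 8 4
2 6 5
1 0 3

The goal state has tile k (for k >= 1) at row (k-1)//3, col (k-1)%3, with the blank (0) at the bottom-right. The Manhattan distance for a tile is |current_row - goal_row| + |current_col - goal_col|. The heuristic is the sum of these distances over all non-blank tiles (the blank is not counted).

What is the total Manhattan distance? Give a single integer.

Answer: 15

Derivation:
Tile 7: at (0,0), goal (2,0), distance |0-2|+|0-0| = 2
Tile 8: at (0,1), goal (2,1), distance |0-2|+|1-1| = 2
Tile 4: at (0,2), goal (1,0), distance |0-1|+|2-0| = 3
Tile 2: at (1,0), goal (0,1), distance |1-0|+|0-1| = 2
Tile 6: at (1,1), goal (1,2), distance |1-1|+|1-2| = 1
Tile 5: at (1,2), goal (1,1), distance |1-1|+|2-1| = 1
Tile 1: at (2,0), goal (0,0), distance |2-0|+|0-0| = 2
Tile 3: at (2,2), goal (0,2), distance |2-0|+|2-2| = 2
Sum: 2 + 2 + 3 + 2 + 1 + 1 + 2 + 2 = 15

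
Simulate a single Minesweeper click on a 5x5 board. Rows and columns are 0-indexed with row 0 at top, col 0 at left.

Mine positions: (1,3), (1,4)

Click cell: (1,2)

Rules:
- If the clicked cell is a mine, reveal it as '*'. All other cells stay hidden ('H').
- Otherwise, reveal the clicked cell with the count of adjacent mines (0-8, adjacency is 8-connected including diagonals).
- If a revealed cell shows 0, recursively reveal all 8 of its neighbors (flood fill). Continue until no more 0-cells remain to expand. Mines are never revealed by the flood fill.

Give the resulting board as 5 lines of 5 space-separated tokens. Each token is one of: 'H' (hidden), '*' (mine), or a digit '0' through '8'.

H H H H H
H H 1 H H
H H H H H
H H H H H
H H H H H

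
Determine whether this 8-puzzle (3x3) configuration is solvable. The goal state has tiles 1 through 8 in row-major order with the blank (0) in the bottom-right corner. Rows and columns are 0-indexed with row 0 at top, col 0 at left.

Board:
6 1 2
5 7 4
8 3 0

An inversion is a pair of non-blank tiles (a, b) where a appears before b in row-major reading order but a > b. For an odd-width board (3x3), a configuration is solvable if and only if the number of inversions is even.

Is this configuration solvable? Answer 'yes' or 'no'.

Answer: no

Derivation:
Inversions (pairs i<j in row-major order where tile[i] > tile[j] > 0): 11
11 is odd, so the puzzle is not solvable.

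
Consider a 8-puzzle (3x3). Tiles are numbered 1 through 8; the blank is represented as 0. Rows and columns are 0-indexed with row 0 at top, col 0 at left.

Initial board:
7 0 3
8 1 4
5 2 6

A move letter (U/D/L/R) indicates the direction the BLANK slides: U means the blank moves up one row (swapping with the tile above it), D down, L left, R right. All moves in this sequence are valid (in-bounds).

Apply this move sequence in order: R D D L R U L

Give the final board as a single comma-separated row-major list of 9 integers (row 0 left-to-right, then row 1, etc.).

After move 1 (R):
7 3 0
8 1 4
5 2 6

After move 2 (D):
7 3 4
8 1 0
5 2 6

After move 3 (D):
7 3 4
8 1 6
5 2 0

After move 4 (L):
7 3 4
8 1 6
5 0 2

After move 5 (R):
7 3 4
8 1 6
5 2 0

After move 6 (U):
7 3 4
8 1 0
5 2 6

After move 7 (L):
7 3 4
8 0 1
5 2 6

Answer: 7, 3, 4, 8, 0, 1, 5, 2, 6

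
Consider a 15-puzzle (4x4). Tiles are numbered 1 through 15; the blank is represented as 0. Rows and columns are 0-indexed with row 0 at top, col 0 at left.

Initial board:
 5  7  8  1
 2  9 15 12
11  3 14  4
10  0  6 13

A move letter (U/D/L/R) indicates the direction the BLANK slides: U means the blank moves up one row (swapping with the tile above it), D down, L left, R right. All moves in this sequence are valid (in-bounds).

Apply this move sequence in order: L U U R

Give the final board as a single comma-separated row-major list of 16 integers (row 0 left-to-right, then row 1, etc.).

After move 1 (L):
 5  7  8  1
 2  9 15 12
11  3 14  4
 0 10  6 13

After move 2 (U):
 5  7  8  1
 2  9 15 12
 0  3 14  4
11 10  6 13

After move 3 (U):
 5  7  8  1
 0  9 15 12
 2  3 14  4
11 10  6 13

After move 4 (R):
 5  7  8  1
 9  0 15 12
 2  3 14  4
11 10  6 13

Answer: 5, 7, 8, 1, 9, 0, 15, 12, 2, 3, 14, 4, 11, 10, 6, 13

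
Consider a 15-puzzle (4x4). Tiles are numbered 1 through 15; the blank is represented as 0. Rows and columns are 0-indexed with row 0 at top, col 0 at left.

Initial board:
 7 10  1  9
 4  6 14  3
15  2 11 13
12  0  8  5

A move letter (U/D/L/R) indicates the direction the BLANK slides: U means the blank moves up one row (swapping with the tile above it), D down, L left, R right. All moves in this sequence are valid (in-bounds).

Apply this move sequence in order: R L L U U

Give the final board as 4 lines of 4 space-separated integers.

After move 1 (R):
 7 10  1  9
 4  6 14  3
15  2 11 13
12  8  0  5

After move 2 (L):
 7 10  1  9
 4  6 14  3
15  2 11 13
12  0  8  5

After move 3 (L):
 7 10  1  9
 4  6 14  3
15  2 11 13
 0 12  8  5

After move 4 (U):
 7 10  1  9
 4  6 14  3
 0  2 11 13
15 12  8  5

After move 5 (U):
 7 10  1  9
 0  6 14  3
 4  2 11 13
15 12  8  5

Answer:  7 10  1  9
 0  6 14  3
 4  2 11 13
15 12  8  5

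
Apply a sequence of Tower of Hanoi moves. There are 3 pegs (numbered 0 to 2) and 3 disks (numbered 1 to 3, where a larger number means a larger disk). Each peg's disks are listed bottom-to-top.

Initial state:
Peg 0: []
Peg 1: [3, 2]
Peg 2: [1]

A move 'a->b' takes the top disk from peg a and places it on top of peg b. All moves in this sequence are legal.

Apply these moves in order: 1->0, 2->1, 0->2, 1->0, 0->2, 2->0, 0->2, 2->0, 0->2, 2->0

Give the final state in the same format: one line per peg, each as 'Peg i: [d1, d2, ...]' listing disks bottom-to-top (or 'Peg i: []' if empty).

Answer: Peg 0: [1]
Peg 1: [3]
Peg 2: [2]

Derivation:
After move 1 (1->0):
Peg 0: [2]
Peg 1: [3]
Peg 2: [1]

After move 2 (2->1):
Peg 0: [2]
Peg 1: [3, 1]
Peg 2: []

After move 3 (0->2):
Peg 0: []
Peg 1: [3, 1]
Peg 2: [2]

After move 4 (1->0):
Peg 0: [1]
Peg 1: [3]
Peg 2: [2]

After move 5 (0->2):
Peg 0: []
Peg 1: [3]
Peg 2: [2, 1]

After move 6 (2->0):
Peg 0: [1]
Peg 1: [3]
Peg 2: [2]

After move 7 (0->2):
Peg 0: []
Peg 1: [3]
Peg 2: [2, 1]

After move 8 (2->0):
Peg 0: [1]
Peg 1: [3]
Peg 2: [2]

After move 9 (0->2):
Peg 0: []
Peg 1: [3]
Peg 2: [2, 1]

After move 10 (2->0):
Peg 0: [1]
Peg 1: [3]
Peg 2: [2]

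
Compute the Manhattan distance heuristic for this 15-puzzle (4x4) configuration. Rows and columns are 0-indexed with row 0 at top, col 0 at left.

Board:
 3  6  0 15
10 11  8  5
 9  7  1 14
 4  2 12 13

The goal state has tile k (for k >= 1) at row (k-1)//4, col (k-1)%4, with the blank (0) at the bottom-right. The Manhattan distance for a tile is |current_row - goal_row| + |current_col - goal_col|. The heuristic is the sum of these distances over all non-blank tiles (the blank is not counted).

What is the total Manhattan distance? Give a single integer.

Answer: 38

Derivation:
Tile 3: (0,0)->(0,2) = 2
Tile 6: (0,1)->(1,1) = 1
Tile 15: (0,3)->(3,2) = 4
Tile 10: (1,0)->(2,1) = 2
Tile 11: (1,1)->(2,2) = 2
Tile 8: (1,2)->(1,3) = 1
Tile 5: (1,3)->(1,0) = 3
Tile 9: (2,0)->(2,0) = 0
Tile 7: (2,1)->(1,2) = 2
Tile 1: (2,2)->(0,0) = 4
Tile 14: (2,3)->(3,1) = 3
Tile 4: (3,0)->(0,3) = 6
Tile 2: (3,1)->(0,1) = 3
Tile 12: (3,2)->(2,3) = 2
Tile 13: (3,3)->(3,0) = 3
Sum: 2 + 1 + 4 + 2 + 2 + 1 + 3 + 0 + 2 + 4 + 3 + 6 + 3 + 2 + 3 = 38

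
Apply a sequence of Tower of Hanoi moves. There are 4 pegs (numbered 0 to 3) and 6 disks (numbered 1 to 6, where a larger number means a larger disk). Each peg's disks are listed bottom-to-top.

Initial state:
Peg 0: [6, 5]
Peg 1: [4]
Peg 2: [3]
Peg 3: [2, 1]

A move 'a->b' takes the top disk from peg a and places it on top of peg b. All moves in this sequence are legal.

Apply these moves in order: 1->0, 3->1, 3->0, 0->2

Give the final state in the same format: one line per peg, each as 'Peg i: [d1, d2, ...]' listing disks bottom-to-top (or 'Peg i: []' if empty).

After move 1 (1->0):
Peg 0: [6, 5, 4]
Peg 1: []
Peg 2: [3]
Peg 3: [2, 1]

After move 2 (3->1):
Peg 0: [6, 5, 4]
Peg 1: [1]
Peg 2: [3]
Peg 3: [2]

After move 3 (3->0):
Peg 0: [6, 5, 4, 2]
Peg 1: [1]
Peg 2: [3]
Peg 3: []

After move 4 (0->2):
Peg 0: [6, 5, 4]
Peg 1: [1]
Peg 2: [3, 2]
Peg 3: []

Answer: Peg 0: [6, 5, 4]
Peg 1: [1]
Peg 2: [3, 2]
Peg 3: []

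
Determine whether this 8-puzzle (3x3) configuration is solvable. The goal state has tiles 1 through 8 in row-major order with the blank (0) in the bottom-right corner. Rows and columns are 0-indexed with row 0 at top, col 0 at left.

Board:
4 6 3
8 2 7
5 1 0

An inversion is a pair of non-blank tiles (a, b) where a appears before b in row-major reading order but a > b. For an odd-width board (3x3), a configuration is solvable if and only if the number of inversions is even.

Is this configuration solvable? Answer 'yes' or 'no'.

Answer: no

Derivation:
Inversions (pairs i<j in row-major order where tile[i] > tile[j] > 0): 17
17 is odd, so the puzzle is not solvable.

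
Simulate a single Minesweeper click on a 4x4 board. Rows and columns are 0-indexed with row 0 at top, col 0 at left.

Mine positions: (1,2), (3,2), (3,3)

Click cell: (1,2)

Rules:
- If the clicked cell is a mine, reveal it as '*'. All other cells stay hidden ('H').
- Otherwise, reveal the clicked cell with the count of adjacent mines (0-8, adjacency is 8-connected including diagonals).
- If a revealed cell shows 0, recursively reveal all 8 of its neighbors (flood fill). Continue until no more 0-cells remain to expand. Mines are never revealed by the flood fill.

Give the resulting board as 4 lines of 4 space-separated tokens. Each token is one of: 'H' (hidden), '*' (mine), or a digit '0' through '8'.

H H H H
H H * H
H H H H
H H H H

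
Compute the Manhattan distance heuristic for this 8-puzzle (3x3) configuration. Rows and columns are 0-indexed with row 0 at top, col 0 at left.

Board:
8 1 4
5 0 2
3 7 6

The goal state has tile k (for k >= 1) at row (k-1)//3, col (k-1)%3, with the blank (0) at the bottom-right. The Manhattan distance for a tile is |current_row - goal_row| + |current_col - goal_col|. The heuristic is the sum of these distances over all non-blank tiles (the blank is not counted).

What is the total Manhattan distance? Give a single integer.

Answer: 16

Derivation:
Tile 8: at (0,0), goal (2,1), distance |0-2|+|0-1| = 3
Tile 1: at (0,1), goal (0,0), distance |0-0|+|1-0| = 1
Tile 4: at (0,2), goal (1,0), distance |0-1|+|2-0| = 3
Tile 5: at (1,0), goal (1,1), distance |1-1|+|0-1| = 1
Tile 2: at (1,2), goal (0,1), distance |1-0|+|2-1| = 2
Tile 3: at (2,0), goal (0,2), distance |2-0|+|0-2| = 4
Tile 7: at (2,1), goal (2,0), distance |2-2|+|1-0| = 1
Tile 6: at (2,2), goal (1,2), distance |2-1|+|2-2| = 1
Sum: 3 + 1 + 3 + 1 + 2 + 4 + 1 + 1 = 16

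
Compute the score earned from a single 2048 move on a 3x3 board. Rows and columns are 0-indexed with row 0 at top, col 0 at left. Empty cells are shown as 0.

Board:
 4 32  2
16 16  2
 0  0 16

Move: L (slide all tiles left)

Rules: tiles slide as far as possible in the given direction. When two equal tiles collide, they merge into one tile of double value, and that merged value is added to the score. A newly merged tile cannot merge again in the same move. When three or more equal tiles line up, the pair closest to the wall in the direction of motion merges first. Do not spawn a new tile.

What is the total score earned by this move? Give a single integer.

Answer: 32

Derivation:
Slide left:
row 0: [4, 32, 2] -> [4, 32, 2]  score +0 (running 0)
row 1: [16, 16, 2] -> [32, 2, 0]  score +32 (running 32)
row 2: [0, 0, 16] -> [16, 0, 0]  score +0 (running 32)
Board after move:
 4 32  2
32  2  0
16  0  0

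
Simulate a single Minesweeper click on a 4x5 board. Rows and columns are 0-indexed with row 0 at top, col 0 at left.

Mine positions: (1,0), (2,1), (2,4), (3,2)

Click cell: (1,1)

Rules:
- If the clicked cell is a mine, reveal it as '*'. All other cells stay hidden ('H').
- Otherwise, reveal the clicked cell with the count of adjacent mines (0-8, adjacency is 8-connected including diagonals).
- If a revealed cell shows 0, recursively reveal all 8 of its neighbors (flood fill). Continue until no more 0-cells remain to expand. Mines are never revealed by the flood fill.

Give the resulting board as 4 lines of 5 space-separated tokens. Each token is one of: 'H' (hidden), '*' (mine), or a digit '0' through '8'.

H H H H H
H 2 H H H
H H H H H
H H H H H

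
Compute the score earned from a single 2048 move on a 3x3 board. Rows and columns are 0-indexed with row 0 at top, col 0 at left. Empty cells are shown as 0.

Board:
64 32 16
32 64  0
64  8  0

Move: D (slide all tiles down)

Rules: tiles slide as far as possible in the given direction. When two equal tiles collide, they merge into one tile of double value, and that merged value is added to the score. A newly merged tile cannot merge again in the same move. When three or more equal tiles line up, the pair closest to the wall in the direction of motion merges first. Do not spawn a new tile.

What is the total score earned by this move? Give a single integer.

Slide down:
col 0: [64, 32, 64] -> [64, 32, 64]  score +0 (running 0)
col 1: [32, 64, 8] -> [32, 64, 8]  score +0 (running 0)
col 2: [16, 0, 0] -> [0, 0, 16]  score +0 (running 0)
Board after move:
64 32  0
32 64  0
64  8 16

Answer: 0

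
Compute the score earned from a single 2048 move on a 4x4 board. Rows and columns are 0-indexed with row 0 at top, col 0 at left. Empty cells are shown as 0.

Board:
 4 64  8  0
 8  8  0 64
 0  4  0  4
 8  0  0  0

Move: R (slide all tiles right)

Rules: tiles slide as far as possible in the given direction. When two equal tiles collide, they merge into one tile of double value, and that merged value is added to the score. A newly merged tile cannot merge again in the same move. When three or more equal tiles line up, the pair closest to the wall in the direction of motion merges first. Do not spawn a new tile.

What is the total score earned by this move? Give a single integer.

Slide right:
row 0: [4, 64, 8, 0] -> [0, 4, 64, 8]  score +0 (running 0)
row 1: [8, 8, 0, 64] -> [0, 0, 16, 64]  score +16 (running 16)
row 2: [0, 4, 0, 4] -> [0, 0, 0, 8]  score +8 (running 24)
row 3: [8, 0, 0, 0] -> [0, 0, 0, 8]  score +0 (running 24)
Board after move:
 0  4 64  8
 0  0 16 64
 0  0  0  8
 0  0  0  8

Answer: 24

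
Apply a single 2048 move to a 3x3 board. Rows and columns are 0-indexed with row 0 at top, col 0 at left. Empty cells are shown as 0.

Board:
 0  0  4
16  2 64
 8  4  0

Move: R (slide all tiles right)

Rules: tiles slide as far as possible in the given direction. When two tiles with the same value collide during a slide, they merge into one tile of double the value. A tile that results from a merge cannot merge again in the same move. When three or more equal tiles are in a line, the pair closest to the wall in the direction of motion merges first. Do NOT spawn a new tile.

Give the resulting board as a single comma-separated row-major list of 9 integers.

Slide right:
row 0: [0, 0, 4] -> [0, 0, 4]
row 1: [16, 2, 64] -> [16, 2, 64]
row 2: [8, 4, 0] -> [0, 8, 4]

Answer: 0, 0, 4, 16, 2, 64, 0, 8, 4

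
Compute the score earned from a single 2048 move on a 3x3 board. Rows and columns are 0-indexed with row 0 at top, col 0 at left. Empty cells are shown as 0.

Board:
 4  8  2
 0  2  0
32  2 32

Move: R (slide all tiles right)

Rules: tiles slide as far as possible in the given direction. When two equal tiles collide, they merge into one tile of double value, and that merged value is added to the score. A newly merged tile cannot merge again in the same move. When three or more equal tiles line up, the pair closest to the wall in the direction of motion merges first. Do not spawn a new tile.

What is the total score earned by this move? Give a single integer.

Slide right:
row 0: [4, 8, 2] -> [4, 8, 2]  score +0 (running 0)
row 1: [0, 2, 0] -> [0, 0, 2]  score +0 (running 0)
row 2: [32, 2, 32] -> [32, 2, 32]  score +0 (running 0)
Board after move:
 4  8  2
 0  0  2
32  2 32

Answer: 0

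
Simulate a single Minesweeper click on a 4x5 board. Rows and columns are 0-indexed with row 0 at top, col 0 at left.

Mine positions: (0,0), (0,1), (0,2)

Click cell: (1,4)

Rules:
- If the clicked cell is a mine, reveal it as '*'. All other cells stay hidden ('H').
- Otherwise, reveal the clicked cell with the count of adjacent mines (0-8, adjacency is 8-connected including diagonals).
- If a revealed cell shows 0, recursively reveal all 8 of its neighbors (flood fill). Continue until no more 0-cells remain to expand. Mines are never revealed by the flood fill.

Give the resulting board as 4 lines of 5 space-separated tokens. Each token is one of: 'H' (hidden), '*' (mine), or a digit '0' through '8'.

H H H 1 0
2 3 2 1 0
0 0 0 0 0
0 0 0 0 0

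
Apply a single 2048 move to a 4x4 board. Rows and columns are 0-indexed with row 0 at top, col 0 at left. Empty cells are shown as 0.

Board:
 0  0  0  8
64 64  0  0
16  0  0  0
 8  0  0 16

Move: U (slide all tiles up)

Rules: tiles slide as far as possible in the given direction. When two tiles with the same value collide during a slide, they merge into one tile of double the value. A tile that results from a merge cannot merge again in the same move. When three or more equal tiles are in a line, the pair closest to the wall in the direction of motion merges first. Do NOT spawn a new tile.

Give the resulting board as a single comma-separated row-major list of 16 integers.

Answer: 64, 64, 0, 8, 16, 0, 0, 16, 8, 0, 0, 0, 0, 0, 0, 0

Derivation:
Slide up:
col 0: [0, 64, 16, 8] -> [64, 16, 8, 0]
col 1: [0, 64, 0, 0] -> [64, 0, 0, 0]
col 2: [0, 0, 0, 0] -> [0, 0, 0, 0]
col 3: [8, 0, 0, 16] -> [8, 16, 0, 0]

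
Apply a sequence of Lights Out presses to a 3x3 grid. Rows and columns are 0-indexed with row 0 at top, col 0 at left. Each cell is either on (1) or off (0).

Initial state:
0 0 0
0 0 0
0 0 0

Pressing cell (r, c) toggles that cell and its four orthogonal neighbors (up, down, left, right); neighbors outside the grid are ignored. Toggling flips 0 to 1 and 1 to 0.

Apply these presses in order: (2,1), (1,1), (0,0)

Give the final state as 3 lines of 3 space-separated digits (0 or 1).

Answer: 1 0 0
0 0 1
1 0 1

Derivation:
After press 1 at (2,1):
0 0 0
0 1 0
1 1 1

After press 2 at (1,1):
0 1 0
1 0 1
1 0 1

After press 3 at (0,0):
1 0 0
0 0 1
1 0 1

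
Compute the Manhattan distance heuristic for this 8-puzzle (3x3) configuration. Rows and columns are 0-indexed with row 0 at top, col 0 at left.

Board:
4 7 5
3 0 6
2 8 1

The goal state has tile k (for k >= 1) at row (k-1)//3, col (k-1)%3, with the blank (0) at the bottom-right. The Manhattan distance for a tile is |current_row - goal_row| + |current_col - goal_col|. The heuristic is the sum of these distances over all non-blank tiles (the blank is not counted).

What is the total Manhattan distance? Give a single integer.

Answer: 16

Derivation:
Tile 4: at (0,0), goal (1,0), distance |0-1|+|0-0| = 1
Tile 7: at (0,1), goal (2,0), distance |0-2|+|1-0| = 3
Tile 5: at (0,2), goal (1,1), distance |0-1|+|2-1| = 2
Tile 3: at (1,0), goal (0,2), distance |1-0|+|0-2| = 3
Tile 6: at (1,2), goal (1,2), distance |1-1|+|2-2| = 0
Tile 2: at (2,0), goal (0,1), distance |2-0|+|0-1| = 3
Tile 8: at (2,1), goal (2,1), distance |2-2|+|1-1| = 0
Tile 1: at (2,2), goal (0,0), distance |2-0|+|2-0| = 4
Sum: 1 + 3 + 2 + 3 + 0 + 3 + 0 + 4 = 16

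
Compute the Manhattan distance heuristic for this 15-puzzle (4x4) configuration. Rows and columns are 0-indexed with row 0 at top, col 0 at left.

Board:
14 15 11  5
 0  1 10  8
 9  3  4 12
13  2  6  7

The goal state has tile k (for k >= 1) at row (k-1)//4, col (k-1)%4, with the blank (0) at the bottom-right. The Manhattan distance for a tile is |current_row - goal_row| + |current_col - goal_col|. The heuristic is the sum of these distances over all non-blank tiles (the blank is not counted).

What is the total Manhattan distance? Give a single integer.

Tile 14: at (0,0), goal (3,1), distance |0-3|+|0-1| = 4
Tile 15: at (0,1), goal (3,2), distance |0-3|+|1-2| = 4
Tile 11: at (0,2), goal (2,2), distance |0-2|+|2-2| = 2
Tile 5: at (0,3), goal (1,0), distance |0-1|+|3-0| = 4
Tile 1: at (1,1), goal (0,0), distance |1-0|+|1-0| = 2
Tile 10: at (1,2), goal (2,1), distance |1-2|+|2-1| = 2
Tile 8: at (1,3), goal (1,3), distance |1-1|+|3-3| = 0
Tile 9: at (2,0), goal (2,0), distance |2-2|+|0-0| = 0
Tile 3: at (2,1), goal (0,2), distance |2-0|+|1-2| = 3
Tile 4: at (2,2), goal (0,3), distance |2-0|+|2-3| = 3
Tile 12: at (2,3), goal (2,3), distance |2-2|+|3-3| = 0
Tile 13: at (3,0), goal (3,0), distance |3-3|+|0-0| = 0
Tile 2: at (3,1), goal (0,1), distance |3-0|+|1-1| = 3
Tile 6: at (3,2), goal (1,1), distance |3-1|+|2-1| = 3
Tile 7: at (3,3), goal (1,2), distance |3-1|+|3-2| = 3
Sum: 4 + 4 + 2 + 4 + 2 + 2 + 0 + 0 + 3 + 3 + 0 + 0 + 3 + 3 + 3 = 33

Answer: 33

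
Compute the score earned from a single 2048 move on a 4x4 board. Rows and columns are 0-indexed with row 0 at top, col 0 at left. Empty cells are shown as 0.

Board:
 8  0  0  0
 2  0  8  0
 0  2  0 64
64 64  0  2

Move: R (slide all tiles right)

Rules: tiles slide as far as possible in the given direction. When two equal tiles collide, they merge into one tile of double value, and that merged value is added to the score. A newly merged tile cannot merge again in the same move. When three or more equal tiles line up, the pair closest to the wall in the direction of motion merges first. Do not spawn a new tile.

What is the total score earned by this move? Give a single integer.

Slide right:
row 0: [8, 0, 0, 0] -> [0, 0, 0, 8]  score +0 (running 0)
row 1: [2, 0, 8, 0] -> [0, 0, 2, 8]  score +0 (running 0)
row 2: [0, 2, 0, 64] -> [0, 0, 2, 64]  score +0 (running 0)
row 3: [64, 64, 0, 2] -> [0, 0, 128, 2]  score +128 (running 128)
Board after move:
  0   0   0   8
  0   0   2   8
  0   0   2  64
  0   0 128   2

Answer: 128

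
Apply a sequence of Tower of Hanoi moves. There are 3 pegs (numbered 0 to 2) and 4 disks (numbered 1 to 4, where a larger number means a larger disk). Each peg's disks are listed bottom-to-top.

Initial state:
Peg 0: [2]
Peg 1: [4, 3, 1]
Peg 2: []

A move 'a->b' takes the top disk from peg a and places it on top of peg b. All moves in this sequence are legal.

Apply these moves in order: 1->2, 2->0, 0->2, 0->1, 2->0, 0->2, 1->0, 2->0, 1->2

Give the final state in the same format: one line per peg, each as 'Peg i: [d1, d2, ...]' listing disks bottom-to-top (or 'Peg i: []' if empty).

Answer: Peg 0: [2, 1]
Peg 1: [4]
Peg 2: [3]

Derivation:
After move 1 (1->2):
Peg 0: [2]
Peg 1: [4, 3]
Peg 2: [1]

After move 2 (2->0):
Peg 0: [2, 1]
Peg 1: [4, 3]
Peg 2: []

After move 3 (0->2):
Peg 0: [2]
Peg 1: [4, 3]
Peg 2: [1]

After move 4 (0->1):
Peg 0: []
Peg 1: [4, 3, 2]
Peg 2: [1]

After move 5 (2->0):
Peg 0: [1]
Peg 1: [4, 3, 2]
Peg 2: []

After move 6 (0->2):
Peg 0: []
Peg 1: [4, 3, 2]
Peg 2: [1]

After move 7 (1->0):
Peg 0: [2]
Peg 1: [4, 3]
Peg 2: [1]

After move 8 (2->0):
Peg 0: [2, 1]
Peg 1: [4, 3]
Peg 2: []

After move 9 (1->2):
Peg 0: [2, 1]
Peg 1: [4]
Peg 2: [3]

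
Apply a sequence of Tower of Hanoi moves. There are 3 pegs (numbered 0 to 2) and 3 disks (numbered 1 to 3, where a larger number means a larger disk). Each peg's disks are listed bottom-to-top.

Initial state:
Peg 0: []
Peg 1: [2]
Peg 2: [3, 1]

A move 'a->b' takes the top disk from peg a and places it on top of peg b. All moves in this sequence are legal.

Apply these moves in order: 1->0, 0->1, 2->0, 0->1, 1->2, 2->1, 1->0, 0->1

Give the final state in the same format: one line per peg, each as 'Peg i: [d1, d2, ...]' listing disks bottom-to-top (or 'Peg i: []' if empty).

After move 1 (1->0):
Peg 0: [2]
Peg 1: []
Peg 2: [3, 1]

After move 2 (0->1):
Peg 0: []
Peg 1: [2]
Peg 2: [3, 1]

After move 3 (2->0):
Peg 0: [1]
Peg 1: [2]
Peg 2: [3]

After move 4 (0->1):
Peg 0: []
Peg 1: [2, 1]
Peg 2: [3]

After move 5 (1->2):
Peg 0: []
Peg 1: [2]
Peg 2: [3, 1]

After move 6 (2->1):
Peg 0: []
Peg 1: [2, 1]
Peg 2: [3]

After move 7 (1->0):
Peg 0: [1]
Peg 1: [2]
Peg 2: [3]

After move 8 (0->1):
Peg 0: []
Peg 1: [2, 1]
Peg 2: [3]

Answer: Peg 0: []
Peg 1: [2, 1]
Peg 2: [3]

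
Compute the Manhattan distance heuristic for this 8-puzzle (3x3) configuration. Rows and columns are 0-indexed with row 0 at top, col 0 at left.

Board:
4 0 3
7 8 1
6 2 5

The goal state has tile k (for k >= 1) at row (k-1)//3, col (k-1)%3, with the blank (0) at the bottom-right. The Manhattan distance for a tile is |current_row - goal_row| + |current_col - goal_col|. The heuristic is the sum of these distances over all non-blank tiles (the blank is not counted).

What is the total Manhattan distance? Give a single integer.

Tile 4: at (0,0), goal (1,0), distance |0-1|+|0-0| = 1
Tile 3: at (0,2), goal (0,2), distance |0-0|+|2-2| = 0
Tile 7: at (1,0), goal (2,0), distance |1-2|+|0-0| = 1
Tile 8: at (1,1), goal (2,1), distance |1-2|+|1-1| = 1
Tile 1: at (1,2), goal (0,0), distance |1-0|+|2-0| = 3
Tile 6: at (2,0), goal (1,2), distance |2-1|+|0-2| = 3
Tile 2: at (2,1), goal (0,1), distance |2-0|+|1-1| = 2
Tile 5: at (2,2), goal (1,1), distance |2-1|+|2-1| = 2
Sum: 1 + 0 + 1 + 1 + 3 + 3 + 2 + 2 = 13

Answer: 13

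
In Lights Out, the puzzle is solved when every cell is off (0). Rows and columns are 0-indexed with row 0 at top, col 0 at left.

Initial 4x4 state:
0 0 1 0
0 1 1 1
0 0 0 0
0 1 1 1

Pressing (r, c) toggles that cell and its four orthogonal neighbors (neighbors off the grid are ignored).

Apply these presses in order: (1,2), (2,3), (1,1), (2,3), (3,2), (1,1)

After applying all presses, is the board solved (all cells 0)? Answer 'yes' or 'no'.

After press 1 at (1,2):
0 0 0 0
0 0 0 0
0 0 1 0
0 1 1 1

After press 2 at (2,3):
0 0 0 0
0 0 0 1
0 0 0 1
0 1 1 0

After press 3 at (1,1):
0 1 0 0
1 1 1 1
0 1 0 1
0 1 1 0

After press 4 at (2,3):
0 1 0 0
1 1 1 0
0 1 1 0
0 1 1 1

After press 5 at (3,2):
0 1 0 0
1 1 1 0
0 1 0 0
0 0 0 0

After press 6 at (1,1):
0 0 0 0
0 0 0 0
0 0 0 0
0 0 0 0

Lights still on: 0

Answer: yes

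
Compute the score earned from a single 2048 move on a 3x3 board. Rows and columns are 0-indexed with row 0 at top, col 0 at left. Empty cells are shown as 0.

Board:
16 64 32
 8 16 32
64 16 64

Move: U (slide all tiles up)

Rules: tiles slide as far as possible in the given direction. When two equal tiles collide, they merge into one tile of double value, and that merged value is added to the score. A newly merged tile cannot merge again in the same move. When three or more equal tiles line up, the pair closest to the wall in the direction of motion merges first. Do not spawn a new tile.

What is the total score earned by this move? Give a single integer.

Answer: 96

Derivation:
Slide up:
col 0: [16, 8, 64] -> [16, 8, 64]  score +0 (running 0)
col 1: [64, 16, 16] -> [64, 32, 0]  score +32 (running 32)
col 2: [32, 32, 64] -> [64, 64, 0]  score +64 (running 96)
Board after move:
16 64 64
 8 32 64
64  0  0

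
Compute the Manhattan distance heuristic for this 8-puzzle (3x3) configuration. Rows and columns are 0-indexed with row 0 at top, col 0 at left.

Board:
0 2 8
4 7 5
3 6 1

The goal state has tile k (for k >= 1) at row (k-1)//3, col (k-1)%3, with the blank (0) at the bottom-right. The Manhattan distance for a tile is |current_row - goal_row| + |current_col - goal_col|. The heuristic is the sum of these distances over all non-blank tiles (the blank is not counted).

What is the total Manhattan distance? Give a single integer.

Tile 2: at (0,1), goal (0,1), distance |0-0|+|1-1| = 0
Tile 8: at (0,2), goal (2,1), distance |0-2|+|2-1| = 3
Tile 4: at (1,0), goal (1,0), distance |1-1|+|0-0| = 0
Tile 7: at (1,1), goal (2,0), distance |1-2|+|1-0| = 2
Tile 5: at (1,2), goal (1,1), distance |1-1|+|2-1| = 1
Tile 3: at (2,0), goal (0,2), distance |2-0|+|0-2| = 4
Tile 6: at (2,1), goal (1,2), distance |2-1|+|1-2| = 2
Tile 1: at (2,2), goal (0,0), distance |2-0|+|2-0| = 4
Sum: 0 + 3 + 0 + 2 + 1 + 4 + 2 + 4 = 16

Answer: 16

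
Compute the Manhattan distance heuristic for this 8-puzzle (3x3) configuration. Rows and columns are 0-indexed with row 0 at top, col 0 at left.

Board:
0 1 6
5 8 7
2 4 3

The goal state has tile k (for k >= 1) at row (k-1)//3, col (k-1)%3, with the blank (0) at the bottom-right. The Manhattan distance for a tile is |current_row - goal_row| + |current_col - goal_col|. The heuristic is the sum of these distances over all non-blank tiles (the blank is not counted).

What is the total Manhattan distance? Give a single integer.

Tile 1: (0,1)->(0,0) = 1
Tile 6: (0,2)->(1,2) = 1
Tile 5: (1,0)->(1,1) = 1
Tile 8: (1,1)->(2,1) = 1
Tile 7: (1,2)->(2,0) = 3
Tile 2: (2,0)->(0,1) = 3
Tile 4: (2,1)->(1,0) = 2
Tile 3: (2,2)->(0,2) = 2
Sum: 1 + 1 + 1 + 1 + 3 + 3 + 2 + 2 = 14

Answer: 14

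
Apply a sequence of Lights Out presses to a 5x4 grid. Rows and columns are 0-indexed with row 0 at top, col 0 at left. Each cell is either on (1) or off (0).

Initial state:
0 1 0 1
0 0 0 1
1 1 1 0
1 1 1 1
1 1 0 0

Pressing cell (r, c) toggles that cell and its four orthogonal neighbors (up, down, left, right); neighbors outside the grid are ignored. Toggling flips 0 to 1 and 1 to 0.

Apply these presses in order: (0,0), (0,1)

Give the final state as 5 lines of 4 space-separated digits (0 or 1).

After press 1 at (0,0):
1 0 0 1
1 0 0 1
1 1 1 0
1 1 1 1
1 1 0 0

After press 2 at (0,1):
0 1 1 1
1 1 0 1
1 1 1 0
1 1 1 1
1 1 0 0

Answer: 0 1 1 1
1 1 0 1
1 1 1 0
1 1 1 1
1 1 0 0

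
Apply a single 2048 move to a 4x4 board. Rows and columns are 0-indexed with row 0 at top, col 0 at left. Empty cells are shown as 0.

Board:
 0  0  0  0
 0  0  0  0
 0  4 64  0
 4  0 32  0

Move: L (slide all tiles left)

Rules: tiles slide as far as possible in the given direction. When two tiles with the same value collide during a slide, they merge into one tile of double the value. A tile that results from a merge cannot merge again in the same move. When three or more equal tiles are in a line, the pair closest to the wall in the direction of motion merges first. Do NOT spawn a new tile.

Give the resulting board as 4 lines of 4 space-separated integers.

Answer:  0  0  0  0
 0  0  0  0
 4 64  0  0
 4 32  0  0

Derivation:
Slide left:
row 0: [0, 0, 0, 0] -> [0, 0, 0, 0]
row 1: [0, 0, 0, 0] -> [0, 0, 0, 0]
row 2: [0, 4, 64, 0] -> [4, 64, 0, 0]
row 3: [4, 0, 32, 0] -> [4, 32, 0, 0]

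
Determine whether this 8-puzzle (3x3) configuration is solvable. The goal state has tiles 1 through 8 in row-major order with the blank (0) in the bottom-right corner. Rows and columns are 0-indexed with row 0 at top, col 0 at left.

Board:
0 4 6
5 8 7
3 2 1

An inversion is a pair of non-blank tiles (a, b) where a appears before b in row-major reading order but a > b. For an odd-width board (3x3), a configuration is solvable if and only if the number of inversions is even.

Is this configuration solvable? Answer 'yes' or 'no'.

Inversions (pairs i<j in row-major order where tile[i] > tile[j] > 0): 20
20 is even, so the puzzle is solvable.

Answer: yes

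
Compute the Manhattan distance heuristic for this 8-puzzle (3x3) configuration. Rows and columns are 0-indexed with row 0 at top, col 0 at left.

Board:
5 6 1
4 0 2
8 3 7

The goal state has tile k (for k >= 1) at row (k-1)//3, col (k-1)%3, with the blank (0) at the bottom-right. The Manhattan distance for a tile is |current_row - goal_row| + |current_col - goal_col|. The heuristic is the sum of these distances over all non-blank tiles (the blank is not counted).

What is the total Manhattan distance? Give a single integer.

Answer: 14

Derivation:
Tile 5: at (0,0), goal (1,1), distance |0-1|+|0-1| = 2
Tile 6: at (0,1), goal (1,2), distance |0-1|+|1-2| = 2
Tile 1: at (0,2), goal (0,0), distance |0-0|+|2-0| = 2
Tile 4: at (1,0), goal (1,0), distance |1-1|+|0-0| = 0
Tile 2: at (1,2), goal (0,1), distance |1-0|+|2-1| = 2
Tile 8: at (2,0), goal (2,1), distance |2-2|+|0-1| = 1
Tile 3: at (2,1), goal (0,2), distance |2-0|+|1-2| = 3
Tile 7: at (2,2), goal (2,0), distance |2-2|+|2-0| = 2
Sum: 2 + 2 + 2 + 0 + 2 + 1 + 3 + 2 = 14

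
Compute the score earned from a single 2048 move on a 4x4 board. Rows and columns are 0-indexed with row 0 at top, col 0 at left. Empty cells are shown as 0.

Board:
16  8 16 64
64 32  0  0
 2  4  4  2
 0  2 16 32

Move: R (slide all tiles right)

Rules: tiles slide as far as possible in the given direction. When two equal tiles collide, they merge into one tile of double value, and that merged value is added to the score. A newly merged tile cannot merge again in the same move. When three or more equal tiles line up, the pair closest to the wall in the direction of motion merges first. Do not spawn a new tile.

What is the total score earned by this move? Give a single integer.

Slide right:
row 0: [16, 8, 16, 64] -> [16, 8, 16, 64]  score +0 (running 0)
row 1: [64, 32, 0, 0] -> [0, 0, 64, 32]  score +0 (running 0)
row 2: [2, 4, 4, 2] -> [0, 2, 8, 2]  score +8 (running 8)
row 3: [0, 2, 16, 32] -> [0, 2, 16, 32]  score +0 (running 8)
Board after move:
16  8 16 64
 0  0 64 32
 0  2  8  2
 0  2 16 32

Answer: 8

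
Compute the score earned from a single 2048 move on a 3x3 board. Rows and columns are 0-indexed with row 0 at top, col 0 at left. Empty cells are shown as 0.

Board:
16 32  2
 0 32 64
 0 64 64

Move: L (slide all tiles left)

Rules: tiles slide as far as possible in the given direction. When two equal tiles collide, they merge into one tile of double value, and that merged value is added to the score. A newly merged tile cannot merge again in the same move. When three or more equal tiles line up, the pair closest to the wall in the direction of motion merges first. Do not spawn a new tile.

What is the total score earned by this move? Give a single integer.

Slide left:
row 0: [16, 32, 2] -> [16, 32, 2]  score +0 (running 0)
row 1: [0, 32, 64] -> [32, 64, 0]  score +0 (running 0)
row 2: [0, 64, 64] -> [128, 0, 0]  score +128 (running 128)
Board after move:
 16  32   2
 32  64   0
128   0   0

Answer: 128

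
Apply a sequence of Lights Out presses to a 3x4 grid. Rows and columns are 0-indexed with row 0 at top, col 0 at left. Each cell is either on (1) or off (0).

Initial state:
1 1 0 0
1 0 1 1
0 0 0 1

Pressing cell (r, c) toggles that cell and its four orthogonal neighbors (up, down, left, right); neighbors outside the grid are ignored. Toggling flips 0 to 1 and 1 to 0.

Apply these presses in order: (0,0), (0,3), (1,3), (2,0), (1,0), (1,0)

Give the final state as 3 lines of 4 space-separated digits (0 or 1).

After press 1 at (0,0):
0 0 0 0
0 0 1 1
0 0 0 1

After press 2 at (0,3):
0 0 1 1
0 0 1 0
0 0 0 1

After press 3 at (1,3):
0 0 1 0
0 0 0 1
0 0 0 0

After press 4 at (2,0):
0 0 1 0
1 0 0 1
1 1 0 0

After press 5 at (1,0):
1 0 1 0
0 1 0 1
0 1 0 0

After press 6 at (1,0):
0 0 1 0
1 0 0 1
1 1 0 0

Answer: 0 0 1 0
1 0 0 1
1 1 0 0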